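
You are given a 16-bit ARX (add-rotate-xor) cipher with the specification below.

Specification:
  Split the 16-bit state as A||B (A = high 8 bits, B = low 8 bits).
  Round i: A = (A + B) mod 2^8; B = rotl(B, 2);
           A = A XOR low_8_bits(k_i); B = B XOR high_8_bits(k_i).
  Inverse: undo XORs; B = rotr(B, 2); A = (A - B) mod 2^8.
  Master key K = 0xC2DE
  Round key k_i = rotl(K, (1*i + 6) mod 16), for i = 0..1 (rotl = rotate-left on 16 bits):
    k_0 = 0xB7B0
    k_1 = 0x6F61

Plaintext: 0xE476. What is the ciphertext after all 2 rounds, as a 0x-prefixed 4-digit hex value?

s_0 = plaintext = 0xE476
s_1 = Round(s_0, k_0) = 0xEA6E
s_2 = Round(s_1, k_1) = 0x39D6

0x39D6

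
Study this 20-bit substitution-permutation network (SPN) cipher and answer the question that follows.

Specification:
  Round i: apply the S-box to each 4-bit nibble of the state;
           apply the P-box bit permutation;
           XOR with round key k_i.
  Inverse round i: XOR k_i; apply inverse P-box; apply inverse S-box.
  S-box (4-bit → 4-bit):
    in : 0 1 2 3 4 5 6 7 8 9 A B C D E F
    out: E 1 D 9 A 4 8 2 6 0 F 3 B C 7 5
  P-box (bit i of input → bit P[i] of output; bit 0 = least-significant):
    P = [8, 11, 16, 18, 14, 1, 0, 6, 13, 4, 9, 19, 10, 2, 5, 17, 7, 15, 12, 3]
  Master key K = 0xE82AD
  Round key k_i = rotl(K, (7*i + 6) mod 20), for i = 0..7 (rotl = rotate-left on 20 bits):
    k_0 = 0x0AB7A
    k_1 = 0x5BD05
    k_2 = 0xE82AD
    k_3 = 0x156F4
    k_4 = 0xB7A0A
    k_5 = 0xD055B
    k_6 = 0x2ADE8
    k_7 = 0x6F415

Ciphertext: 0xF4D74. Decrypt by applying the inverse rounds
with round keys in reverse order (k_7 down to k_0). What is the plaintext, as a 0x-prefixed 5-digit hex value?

0x52985

s_0 = ciphertext = 0xF4D74
s_1 = InvRound(s_0, k_7) = 0x853DE
s_2 = InvRound(s_1, k_6) = 0x8AAB7
s_3 = InvRound(s_2, k_5) = 0xCEF6A
s_4 = InvRound(s_3, k_4) = 0x82962
s_5 = InvRound(s_4, k_3) = 0xFBABE
s_6 = InvRound(s_5, k_2) = 0x59B88
s_7 = InvRound(s_6, k_1) = 0x3BF59
s_8 = InvRound(s_7, k_0) = 0x52985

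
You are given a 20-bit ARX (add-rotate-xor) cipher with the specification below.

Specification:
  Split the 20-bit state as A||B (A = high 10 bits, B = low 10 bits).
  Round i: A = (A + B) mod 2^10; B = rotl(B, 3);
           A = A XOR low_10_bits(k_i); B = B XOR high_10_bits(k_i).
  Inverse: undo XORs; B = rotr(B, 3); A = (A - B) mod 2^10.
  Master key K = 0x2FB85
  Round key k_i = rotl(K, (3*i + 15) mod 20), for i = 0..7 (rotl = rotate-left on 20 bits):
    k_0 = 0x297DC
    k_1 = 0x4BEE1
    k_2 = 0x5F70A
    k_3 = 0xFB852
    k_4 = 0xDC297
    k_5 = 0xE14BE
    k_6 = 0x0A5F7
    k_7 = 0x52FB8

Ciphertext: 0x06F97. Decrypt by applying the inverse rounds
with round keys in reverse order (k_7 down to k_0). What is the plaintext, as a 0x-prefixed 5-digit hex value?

0x21154

s_0 = ciphertext = 0x06F97
s_1 = InvRound(s_0, k_7) = 0x5225B
s_2 = InvRound(s_1, k_6) = 0xDC54E
s_3 = InvRound(s_2, k_5) = 0x7D9D9
s_4 = InvRound(s_3, k_4) = 0xA30D5
s_5 = InvRound(s_4, k_3) = 0x3DDE7
s_6 = InvRound(s_5, k_2) = 0xBA913
s_7 = InvRound(s_6, k_1) = 0x81207
s_8 = InvRound(s_7, k_0) = 0x21154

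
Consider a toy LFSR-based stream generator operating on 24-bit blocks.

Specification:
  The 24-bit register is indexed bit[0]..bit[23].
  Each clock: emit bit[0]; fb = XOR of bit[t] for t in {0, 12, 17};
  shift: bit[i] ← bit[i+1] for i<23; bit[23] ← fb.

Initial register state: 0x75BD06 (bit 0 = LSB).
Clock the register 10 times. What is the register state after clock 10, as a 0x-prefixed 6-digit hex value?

reg_0 = 0x75BD06
clock 1: out=0, reg = 0xBADE83
clock 2: out=1, reg = 0xDD6F41
clock 3: out=1, reg = 0xEEB7A0
clock 4: out=0, reg = 0x775BD0
clock 5: out=0, reg = 0x3BADE8
clock 6: out=0, reg = 0x9DD6F4
clock 7: out=0, reg = 0xCEEB7A
clock 8: out=0, reg = 0xE775BD
clock 9: out=1, reg = 0xF3BADE
clock 10: out=0, reg = 0x79DD6F

0x79DD6F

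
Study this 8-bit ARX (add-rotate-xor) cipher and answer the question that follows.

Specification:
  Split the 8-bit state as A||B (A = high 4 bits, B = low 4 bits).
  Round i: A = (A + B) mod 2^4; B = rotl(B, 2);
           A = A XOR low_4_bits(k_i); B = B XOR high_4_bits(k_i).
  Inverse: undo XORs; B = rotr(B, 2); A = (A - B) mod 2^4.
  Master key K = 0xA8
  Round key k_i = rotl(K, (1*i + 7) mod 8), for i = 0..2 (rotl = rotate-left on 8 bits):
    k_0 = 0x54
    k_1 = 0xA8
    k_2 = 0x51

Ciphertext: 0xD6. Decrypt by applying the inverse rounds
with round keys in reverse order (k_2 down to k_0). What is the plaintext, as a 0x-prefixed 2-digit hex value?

0x83

s_0 = ciphertext = 0xD6
s_1 = InvRound(s_0, k_2) = 0x0C
s_2 = InvRound(s_1, k_1) = 0xF9
s_3 = InvRound(s_2, k_0) = 0x83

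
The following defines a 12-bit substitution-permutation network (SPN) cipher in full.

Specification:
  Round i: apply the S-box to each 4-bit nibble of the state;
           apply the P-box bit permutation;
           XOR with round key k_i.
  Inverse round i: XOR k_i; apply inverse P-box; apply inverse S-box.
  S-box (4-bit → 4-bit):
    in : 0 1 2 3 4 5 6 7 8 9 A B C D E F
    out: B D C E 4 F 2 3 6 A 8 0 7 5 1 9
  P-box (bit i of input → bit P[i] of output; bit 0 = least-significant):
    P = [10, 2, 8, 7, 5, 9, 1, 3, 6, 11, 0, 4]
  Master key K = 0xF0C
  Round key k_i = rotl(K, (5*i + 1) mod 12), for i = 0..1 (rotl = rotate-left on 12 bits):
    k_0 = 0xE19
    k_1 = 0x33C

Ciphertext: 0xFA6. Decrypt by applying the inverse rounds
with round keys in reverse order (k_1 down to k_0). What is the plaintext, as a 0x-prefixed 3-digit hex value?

0xACC

s_0 = ciphertext = 0xFA6
s_1 = InvRound(s_0, k_1) = 0x92F
s_2 = InvRound(s_1, k_0) = 0xACC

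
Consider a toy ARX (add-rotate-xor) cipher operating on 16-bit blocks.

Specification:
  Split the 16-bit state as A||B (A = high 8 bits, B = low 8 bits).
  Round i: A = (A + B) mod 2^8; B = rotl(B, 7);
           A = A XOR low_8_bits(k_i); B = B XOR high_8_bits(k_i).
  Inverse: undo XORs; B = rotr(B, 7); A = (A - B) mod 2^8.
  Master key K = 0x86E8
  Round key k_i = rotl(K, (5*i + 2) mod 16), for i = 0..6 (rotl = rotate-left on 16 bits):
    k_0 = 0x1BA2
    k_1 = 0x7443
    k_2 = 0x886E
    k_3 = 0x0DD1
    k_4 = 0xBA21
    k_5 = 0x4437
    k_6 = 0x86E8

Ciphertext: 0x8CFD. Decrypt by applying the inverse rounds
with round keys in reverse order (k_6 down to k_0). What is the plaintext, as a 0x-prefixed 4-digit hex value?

0x2988

s_0 = ciphertext = 0x8CFD
s_1 = InvRound(s_0, k_6) = 0x6EF6
s_2 = InvRound(s_1, k_5) = 0xF465
s_3 = InvRound(s_2, k_4) = 0x16BF
s_4 = InvRound(s_3, k_3) = 0x6265
s_5 = InvRound(s_4, k_2) = 0x31DB
s_6 = InvRound(s_5, k_1) = 0x135F
s_7 = InvRound(s_6, k_0) = 0x2988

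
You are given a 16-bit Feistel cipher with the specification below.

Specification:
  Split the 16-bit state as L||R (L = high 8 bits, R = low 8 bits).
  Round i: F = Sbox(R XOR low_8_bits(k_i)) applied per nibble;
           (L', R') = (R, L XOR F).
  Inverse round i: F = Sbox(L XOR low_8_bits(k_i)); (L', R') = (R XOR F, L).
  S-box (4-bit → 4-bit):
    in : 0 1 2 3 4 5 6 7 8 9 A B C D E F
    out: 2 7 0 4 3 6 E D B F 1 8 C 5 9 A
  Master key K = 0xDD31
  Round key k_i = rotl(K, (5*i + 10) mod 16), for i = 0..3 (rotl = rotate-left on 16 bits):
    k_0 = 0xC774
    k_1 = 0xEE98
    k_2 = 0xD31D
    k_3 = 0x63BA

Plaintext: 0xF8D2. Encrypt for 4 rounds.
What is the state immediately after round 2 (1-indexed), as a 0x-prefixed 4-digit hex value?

s_0 = plaintext = 0xF8D2
s_1 = Round(s_0, k_0) = 0xD2E6
s_2 = Round(s_1, k_1) = 0xE60B
s_3 = Round(s_2, k_2) = 0x0B98
s_4 = Round(s_3, k_3) = 0x980B

0xE60B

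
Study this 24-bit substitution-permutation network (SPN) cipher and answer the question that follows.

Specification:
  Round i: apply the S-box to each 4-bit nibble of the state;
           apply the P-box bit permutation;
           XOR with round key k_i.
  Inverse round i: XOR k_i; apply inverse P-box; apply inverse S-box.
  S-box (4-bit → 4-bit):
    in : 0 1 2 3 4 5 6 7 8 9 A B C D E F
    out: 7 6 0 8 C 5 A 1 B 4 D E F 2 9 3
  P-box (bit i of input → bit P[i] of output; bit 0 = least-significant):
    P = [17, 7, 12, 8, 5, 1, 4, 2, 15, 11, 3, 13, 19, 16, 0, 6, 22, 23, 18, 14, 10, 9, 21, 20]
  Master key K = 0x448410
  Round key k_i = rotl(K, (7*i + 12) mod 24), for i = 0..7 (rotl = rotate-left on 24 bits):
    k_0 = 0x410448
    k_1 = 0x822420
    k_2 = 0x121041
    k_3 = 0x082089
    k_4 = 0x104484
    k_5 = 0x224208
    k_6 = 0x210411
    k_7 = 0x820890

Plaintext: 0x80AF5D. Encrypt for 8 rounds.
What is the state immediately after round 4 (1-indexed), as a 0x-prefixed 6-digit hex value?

0x266907

s_0 = plaintext = 0x80AF5D
s_1 = Round(s_0, k_0) = 0x9D8AB9
s_2 = Round(s_1, k_1) = 0x2B947E
s_3 = Round(s_2, k_2) = 0x947168
s_4 = Round(s_3, k_3) = 0x266907
s_5 = Round(s_4, k_4) = 0x9304FE
s_6 = Round(s_5, k_5) = 0x092323
s_7 = Round(s_6, k_6) = 0x052311
s_8 = Round(s_7, k_7) = 0xE63E02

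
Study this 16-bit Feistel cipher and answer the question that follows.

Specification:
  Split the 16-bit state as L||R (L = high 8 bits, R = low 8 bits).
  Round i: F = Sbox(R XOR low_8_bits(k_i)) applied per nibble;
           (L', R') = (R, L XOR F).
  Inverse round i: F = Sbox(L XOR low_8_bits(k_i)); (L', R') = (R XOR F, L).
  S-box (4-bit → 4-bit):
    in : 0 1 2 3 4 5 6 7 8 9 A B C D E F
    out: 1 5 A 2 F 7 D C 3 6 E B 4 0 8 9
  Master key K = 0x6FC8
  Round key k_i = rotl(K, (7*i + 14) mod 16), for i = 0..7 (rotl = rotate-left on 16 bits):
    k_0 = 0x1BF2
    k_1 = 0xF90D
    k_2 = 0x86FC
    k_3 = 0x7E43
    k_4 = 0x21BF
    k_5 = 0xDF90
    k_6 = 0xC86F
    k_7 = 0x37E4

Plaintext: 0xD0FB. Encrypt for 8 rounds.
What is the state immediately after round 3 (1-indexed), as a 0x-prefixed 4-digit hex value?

0xB032

s_0 = plaintext = 0xD0FB
s_1 = Round(s_0, k_0) = 0xFBC6
s_2 = Round(s_1, k_1) = 0xC6B0
s_3 = Round(s_2, k_2) = 0xB032
s_4 = Round(s_3, k_3) = 0x3275
s_5 = Round(s_4, k_4) = 0x757C
s_6 = Round(s_5, k_5) = 0x7CF1
s_7 = Round(s_6, k_6) = 0xF114
s_8 = Round(s_7, k_7) = 0x1460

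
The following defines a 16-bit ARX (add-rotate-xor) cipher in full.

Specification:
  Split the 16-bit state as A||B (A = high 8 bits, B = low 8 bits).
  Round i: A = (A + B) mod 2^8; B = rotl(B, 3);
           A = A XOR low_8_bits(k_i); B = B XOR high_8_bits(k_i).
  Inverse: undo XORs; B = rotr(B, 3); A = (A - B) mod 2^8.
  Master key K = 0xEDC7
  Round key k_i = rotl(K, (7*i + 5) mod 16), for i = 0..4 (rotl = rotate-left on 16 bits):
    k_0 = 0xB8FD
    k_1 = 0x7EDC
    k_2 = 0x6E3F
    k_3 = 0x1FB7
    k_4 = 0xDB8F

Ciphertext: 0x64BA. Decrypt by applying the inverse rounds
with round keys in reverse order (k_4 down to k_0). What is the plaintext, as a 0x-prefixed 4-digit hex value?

0xC2EA

s_0 = ciphertext = 0x64BA
s_1 = InvRound(s_0, k_4) = 0xBF2C
s_2 = InvRound(s_1, k_3) = 0xA266
s_3 = InvRound(s_2, k_2) = 0x9C01
s_4 = InvRound(s_3, k_1) = 0x51EF
s_5 = InvRound(s_4, k_0) = 0xC2EA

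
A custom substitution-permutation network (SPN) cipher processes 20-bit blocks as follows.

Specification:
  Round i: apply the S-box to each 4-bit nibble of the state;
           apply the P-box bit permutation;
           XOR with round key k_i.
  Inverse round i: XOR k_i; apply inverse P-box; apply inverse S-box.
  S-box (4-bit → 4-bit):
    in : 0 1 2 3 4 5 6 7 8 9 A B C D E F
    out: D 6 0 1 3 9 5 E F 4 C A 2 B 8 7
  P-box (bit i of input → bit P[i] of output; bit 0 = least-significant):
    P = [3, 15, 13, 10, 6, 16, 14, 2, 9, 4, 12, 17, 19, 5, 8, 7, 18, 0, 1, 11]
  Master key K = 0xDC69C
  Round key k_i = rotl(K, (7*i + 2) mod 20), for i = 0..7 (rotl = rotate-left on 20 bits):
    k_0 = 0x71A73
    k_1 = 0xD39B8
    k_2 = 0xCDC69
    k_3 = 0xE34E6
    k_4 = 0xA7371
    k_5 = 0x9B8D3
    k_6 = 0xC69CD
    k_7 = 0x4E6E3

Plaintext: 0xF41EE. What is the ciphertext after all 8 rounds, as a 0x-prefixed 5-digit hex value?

0x7B30F

s_0 = plaintext = 0xF41EE
s_1 = Round(s_0, k_0) = 0xB0E44
s_2 = Round(s_1, k_1) = 0x6B071
s_3 = Round(s_2, k_2) = 0xB2ECF
s_4 = Round(s_3, k_3) = 0xD9CEF
s_5 = Round(s_4, k_4) = 0xEDA6C
s_6 = Round(s_5, k_5) = 0x36033
s_7 = Round(s_6, k_6) = 0x27A85
s_8 = Round(s_7, k_7) = 0x7B30F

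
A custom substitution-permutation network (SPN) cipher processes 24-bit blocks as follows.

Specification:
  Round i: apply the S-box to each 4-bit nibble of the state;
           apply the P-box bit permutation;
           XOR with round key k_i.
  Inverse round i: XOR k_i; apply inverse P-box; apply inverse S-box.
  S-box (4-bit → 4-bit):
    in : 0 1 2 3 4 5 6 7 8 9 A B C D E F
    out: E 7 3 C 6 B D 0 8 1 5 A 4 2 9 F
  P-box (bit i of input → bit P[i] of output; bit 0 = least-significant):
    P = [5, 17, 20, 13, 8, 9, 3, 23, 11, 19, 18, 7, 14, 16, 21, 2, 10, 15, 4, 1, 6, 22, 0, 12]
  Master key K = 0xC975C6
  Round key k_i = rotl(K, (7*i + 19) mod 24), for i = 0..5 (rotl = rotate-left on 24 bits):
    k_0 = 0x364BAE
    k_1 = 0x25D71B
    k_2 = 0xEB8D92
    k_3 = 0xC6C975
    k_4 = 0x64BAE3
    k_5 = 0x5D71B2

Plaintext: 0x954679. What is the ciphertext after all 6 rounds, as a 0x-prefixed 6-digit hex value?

0x2C80A8

s_0 = plaintext = 0x954679
s_1 = Round(s_0, k_0) = 0x13C74C
s_2 = Round(s_1, k_1) = 0x55D540
s_3 = Round(s_2, k_2) = 0xB03358
s_4 = Round(s_3, k_3) = 0x227AE3
s_5 = Round(s_4, k_4) = 0xB017A3
s_6 = Round(s_5, k_5) = 0x2C80A8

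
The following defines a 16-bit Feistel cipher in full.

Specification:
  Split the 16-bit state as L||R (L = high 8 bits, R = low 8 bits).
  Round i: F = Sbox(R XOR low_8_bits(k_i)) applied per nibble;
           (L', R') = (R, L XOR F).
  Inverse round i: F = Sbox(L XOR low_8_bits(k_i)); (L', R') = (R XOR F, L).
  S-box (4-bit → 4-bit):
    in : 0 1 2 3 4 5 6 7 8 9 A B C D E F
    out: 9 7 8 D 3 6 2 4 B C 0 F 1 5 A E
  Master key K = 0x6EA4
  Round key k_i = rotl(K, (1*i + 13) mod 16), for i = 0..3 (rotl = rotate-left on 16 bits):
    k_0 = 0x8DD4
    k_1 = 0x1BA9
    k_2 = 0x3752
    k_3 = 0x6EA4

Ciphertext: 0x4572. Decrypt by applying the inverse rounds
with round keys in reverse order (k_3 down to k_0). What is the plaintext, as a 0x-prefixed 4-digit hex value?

s_0 = ciphertext = 0x4572
s_1 = InvRound(s_0, k_3) = 0xD545
s_2 = InvRound(s_1, k_2) = 0xF1D5
s_3 = InvRound(s_2, k_1) = 0xBEF1
s_4 = InvRound(s_3, k_0) = 0xD1BE

0xD1BE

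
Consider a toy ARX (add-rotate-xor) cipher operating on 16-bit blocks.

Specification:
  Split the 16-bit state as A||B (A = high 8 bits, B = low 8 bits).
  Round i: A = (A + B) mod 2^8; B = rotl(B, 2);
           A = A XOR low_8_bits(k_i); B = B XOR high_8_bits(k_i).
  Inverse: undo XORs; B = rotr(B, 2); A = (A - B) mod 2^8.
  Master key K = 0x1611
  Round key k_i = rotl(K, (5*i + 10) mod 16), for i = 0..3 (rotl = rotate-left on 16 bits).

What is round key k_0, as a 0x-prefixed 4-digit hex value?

0x4458

K = 0x1611
k_0 = rotl(K, (5*0+10) mod 16) = rotl(K, 10) = 0x4458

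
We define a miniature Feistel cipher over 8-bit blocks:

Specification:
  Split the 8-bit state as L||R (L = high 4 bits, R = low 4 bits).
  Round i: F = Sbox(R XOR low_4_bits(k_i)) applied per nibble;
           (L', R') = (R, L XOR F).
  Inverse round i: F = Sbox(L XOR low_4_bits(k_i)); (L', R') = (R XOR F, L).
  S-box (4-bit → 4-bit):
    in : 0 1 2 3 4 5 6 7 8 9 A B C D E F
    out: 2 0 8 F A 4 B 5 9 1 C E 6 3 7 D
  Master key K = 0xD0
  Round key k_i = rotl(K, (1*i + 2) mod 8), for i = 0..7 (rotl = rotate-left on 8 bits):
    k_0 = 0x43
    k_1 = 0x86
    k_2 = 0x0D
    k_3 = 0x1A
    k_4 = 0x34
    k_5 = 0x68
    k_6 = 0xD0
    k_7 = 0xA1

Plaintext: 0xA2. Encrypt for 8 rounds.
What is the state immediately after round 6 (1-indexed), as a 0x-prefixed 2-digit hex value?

0x94

s_0 = plaintext = 0xA2
s_1 = Round(s_0, k_0) = 0x2A
s_2 = Round(s_1, k_1) = 0xA4
s_3 = Round(s_2, k_2) = 0x4B
s_4 = Round(s_3, k_3) = 0xB4
s_5 = Round(s_4, k_4) = 0x49
s_6 = Round(s_5, k_5) = 0x94
s_7 = Round(s_6, k_6) = 0x43
s_8 = Round(s_7, k_7) = 0x3C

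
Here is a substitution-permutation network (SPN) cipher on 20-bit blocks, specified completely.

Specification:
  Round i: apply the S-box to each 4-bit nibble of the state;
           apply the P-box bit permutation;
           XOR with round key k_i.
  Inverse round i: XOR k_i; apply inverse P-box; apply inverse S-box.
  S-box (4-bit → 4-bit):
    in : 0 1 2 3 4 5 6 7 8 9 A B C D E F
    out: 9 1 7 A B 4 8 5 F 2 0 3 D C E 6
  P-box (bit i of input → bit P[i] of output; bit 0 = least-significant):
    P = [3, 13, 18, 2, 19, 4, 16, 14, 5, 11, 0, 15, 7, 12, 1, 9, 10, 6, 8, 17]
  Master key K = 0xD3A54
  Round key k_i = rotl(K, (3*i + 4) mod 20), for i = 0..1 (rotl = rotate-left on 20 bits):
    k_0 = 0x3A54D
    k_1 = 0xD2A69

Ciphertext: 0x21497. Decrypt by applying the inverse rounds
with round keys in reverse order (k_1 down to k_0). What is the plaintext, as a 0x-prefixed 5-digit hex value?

s_0 = ciphertext = 0x21497
s_1 = InvRound(s_0, k_1) = 0x48B28
s_2 = InvRound(s_1, k_0) = 0x4625E

0x4625E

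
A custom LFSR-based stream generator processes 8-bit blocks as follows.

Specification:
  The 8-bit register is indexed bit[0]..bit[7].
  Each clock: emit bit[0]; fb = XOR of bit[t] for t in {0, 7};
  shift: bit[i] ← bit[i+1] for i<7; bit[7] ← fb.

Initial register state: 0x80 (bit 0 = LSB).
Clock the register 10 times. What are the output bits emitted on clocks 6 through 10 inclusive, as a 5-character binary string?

reg_0 = 0x80
clock 1: out=0, reg = 0xC0
clock 2: out=0, reg = 0xE0
clock 3: out=0, reg = 0xF0
clock 4: out=0, reg = 0xF8
clock 5: out=0, reg = 0xFC
clock 6: out=0, reg = 0xFE
clock 7: out=0, reg = 0xFF
clock 8: out=1, reg = 0x7F
clock 9: out=1, reg = 0xBF
clock 10: out=1, reg = 0x5F

00111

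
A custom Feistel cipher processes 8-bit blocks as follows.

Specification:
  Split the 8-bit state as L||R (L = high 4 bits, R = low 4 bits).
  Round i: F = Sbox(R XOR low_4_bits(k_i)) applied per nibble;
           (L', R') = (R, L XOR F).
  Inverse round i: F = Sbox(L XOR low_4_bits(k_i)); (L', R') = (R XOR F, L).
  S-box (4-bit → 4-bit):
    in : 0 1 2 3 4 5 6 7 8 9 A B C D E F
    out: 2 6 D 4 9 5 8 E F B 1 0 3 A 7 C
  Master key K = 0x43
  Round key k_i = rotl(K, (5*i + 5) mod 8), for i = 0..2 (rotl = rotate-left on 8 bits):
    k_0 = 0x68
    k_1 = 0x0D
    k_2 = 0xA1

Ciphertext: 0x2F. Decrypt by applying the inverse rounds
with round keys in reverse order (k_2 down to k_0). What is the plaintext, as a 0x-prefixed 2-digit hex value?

s_0 = ciphertext = 0x2F
s_1 = InvRound(s_0, k_2) = 0xB2
s_2 = InvRound(s_1, k_1) = 0xAB
s_3 = InvRound(s_2, k_0) = 0x6A

0x6A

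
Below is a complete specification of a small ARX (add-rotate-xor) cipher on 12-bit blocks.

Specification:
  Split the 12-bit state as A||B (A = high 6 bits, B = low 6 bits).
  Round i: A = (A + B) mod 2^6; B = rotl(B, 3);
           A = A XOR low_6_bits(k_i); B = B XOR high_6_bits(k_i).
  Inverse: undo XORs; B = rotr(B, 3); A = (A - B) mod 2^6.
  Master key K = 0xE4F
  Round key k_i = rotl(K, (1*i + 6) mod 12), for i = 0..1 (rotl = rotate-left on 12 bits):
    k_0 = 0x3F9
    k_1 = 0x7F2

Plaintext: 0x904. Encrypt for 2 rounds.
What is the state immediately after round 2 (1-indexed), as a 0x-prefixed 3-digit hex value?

s_0 = plaintext = 0x904
s_1 = Round(s_0, k_0) = 0x46F
s_2 = Round(s_1, k_1) = 0xCA2

0xCA2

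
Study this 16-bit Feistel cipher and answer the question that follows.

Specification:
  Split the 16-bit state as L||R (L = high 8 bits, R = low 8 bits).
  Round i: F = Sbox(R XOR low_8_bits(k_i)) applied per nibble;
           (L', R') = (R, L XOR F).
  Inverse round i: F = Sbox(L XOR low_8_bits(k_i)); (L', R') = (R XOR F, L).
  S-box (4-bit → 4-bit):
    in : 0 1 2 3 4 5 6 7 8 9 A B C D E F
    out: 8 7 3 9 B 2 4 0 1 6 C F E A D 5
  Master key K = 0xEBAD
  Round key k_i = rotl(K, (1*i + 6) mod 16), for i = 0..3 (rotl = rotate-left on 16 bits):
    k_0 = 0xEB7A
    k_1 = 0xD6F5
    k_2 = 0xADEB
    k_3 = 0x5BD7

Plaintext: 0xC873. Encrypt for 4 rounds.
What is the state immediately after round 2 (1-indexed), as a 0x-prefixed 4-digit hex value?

s_0 = plaintext = 0xC873
s_1 = Round(s_0, k_0) = 0x734E
s_2 = Round(s_1, k_1) = 0x4E8C
s_3 = Round(s_2, k_2) = 0x8C0E
s_4 = Round(s_3, k_3) = 0x0E2A

0x4E8C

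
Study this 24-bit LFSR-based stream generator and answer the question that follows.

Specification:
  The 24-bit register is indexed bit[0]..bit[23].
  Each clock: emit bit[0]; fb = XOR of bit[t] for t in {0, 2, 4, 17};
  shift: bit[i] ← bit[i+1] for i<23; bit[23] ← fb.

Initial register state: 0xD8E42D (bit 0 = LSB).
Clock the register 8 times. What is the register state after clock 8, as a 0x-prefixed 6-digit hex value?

0x08D8E4

reg_0 = 0xD8E42D
clock 1: out=1, reg = 0x6C7216
clock 2: out=0, reg = 0x36390B
clock 3: out=1, reg = 0x1B1C85
clock 4: out=1, reg = 0x8D8E42
clock 5: out=0, reg = 0x46C721
clock 6: out=1, reg = 0x236390
clock 7: out=0, reg = 0x11B1C8
clock 8: out=0, reg = 0x08D8E4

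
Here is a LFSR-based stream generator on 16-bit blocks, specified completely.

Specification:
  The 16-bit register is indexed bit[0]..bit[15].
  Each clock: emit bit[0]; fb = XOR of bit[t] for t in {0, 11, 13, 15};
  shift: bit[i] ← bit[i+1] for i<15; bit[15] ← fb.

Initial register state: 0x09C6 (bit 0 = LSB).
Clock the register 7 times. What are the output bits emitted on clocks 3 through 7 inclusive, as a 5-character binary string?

reg_0 = 0x09C6
clock 1: out=0, reg = 0x84E3
clock 2: out=1, reg = 0x4271
clock 3: out=1, reg = 0xA138
clock 4: out=0, reg = 0x509C
clock 5: out=0, reg = 0x284E
clock 6: out=0, reg = 0x1427
clock 7: out=1, reg = 0x8A13

10001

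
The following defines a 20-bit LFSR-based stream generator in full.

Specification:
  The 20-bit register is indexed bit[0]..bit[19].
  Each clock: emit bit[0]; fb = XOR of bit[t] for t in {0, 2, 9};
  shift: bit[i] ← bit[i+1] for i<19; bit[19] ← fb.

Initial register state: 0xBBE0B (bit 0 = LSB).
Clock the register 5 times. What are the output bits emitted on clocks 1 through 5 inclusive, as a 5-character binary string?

reg_0 = 0xBBE0B
clock 1: out=1, reg = 0x5DF05
clock 2: out=1, reg = 0xAEF82
clock 3: out=0, reg = 0xD77C1
clock 4: out=1, reg = 0x6BBE0
clock 5: out=0, reg = 0xB5DF0

11010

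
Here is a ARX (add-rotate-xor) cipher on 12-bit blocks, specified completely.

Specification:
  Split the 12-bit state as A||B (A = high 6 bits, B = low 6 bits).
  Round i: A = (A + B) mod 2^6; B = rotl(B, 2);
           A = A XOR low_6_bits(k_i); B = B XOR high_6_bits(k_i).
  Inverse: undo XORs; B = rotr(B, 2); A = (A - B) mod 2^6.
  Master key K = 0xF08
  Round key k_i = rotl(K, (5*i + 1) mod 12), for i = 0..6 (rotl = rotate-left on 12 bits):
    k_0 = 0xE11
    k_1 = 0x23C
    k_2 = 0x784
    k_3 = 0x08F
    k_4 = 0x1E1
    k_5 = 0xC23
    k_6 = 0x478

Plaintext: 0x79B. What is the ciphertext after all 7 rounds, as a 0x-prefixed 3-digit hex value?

s_0 = plaintext = 0x79B
s_1 = Round(s_0, k_0) = 0xA15
s_2 = Round(s_1, k_1) = 0x05D
s_3 = Round(s_2, k_2) = 0x6AB
s_4 = Round(s_3, k_3) = 0x2AC
s_5 = Round(s_4, k_4) = 0x5F5
s_6 = Round(s_5, k_5) = 0xBE7
s_7 = Round(s_6, k_6) = 0xB8F

0xB8F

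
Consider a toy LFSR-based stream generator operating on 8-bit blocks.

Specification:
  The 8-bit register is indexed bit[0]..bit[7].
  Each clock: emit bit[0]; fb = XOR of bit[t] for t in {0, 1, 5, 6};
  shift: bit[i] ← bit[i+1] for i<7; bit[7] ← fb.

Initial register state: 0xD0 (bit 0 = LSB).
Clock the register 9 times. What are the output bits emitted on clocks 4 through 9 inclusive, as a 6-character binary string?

010111

reg_0 = 0xD0
clock 1: out=0, reg = 0xE8
clock 2: out=0, reg = 0x74
clock 3: out=0, reg = 0x3A
clock 4: out=0, reg = 0x1D
clock 5: out=1, reg = 0x8E
clock 6: out=0, reg = 0xC7
clock 7: out=1, reg = 0xE3
clock 8: out=1, reg = 0x71
clock 9: out=1, reg = 0xB8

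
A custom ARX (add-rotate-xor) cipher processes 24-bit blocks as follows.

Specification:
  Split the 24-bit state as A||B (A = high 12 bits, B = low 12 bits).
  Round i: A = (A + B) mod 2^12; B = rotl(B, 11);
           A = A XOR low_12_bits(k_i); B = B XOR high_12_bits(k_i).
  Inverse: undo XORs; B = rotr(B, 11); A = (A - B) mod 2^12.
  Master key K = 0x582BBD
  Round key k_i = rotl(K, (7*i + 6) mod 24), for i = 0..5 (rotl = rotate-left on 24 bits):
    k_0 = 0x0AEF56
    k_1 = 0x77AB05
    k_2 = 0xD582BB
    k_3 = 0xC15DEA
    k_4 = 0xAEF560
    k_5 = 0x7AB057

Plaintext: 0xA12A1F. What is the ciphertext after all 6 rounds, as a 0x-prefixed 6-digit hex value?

s_0 = plaintext = 0xA12A1F
s_1 = Round(s_0, k_0) = 0xB67DA1
s_2 = Round(s_1, k_1) = 0x20D9AA
s_3 = Round(s_2, k_2) = 0x90C98D
s_4 = Round(s_3, k_3) = 0xF730D3
s_5 = Round(s_4, k_4) = 0x526286
s_6 = Round(s_5, k_5) = 0x7FB6E8

0x7FB6E8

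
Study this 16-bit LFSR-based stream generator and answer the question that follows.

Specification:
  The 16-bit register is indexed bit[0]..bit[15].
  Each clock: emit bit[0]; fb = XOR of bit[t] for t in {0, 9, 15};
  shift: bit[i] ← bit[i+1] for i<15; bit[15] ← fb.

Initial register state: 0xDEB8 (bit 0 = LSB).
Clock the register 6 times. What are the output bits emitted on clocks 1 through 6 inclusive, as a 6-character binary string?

000111

reg_0 = 0xDEB8
clock 1: out=0, reg = 0x6F5C
clock 2: out=0, reg = 0xB7AE
clock 3: out=0, reg = 0x5BD7
clock 4: out=1, reg = 0x2DEB
clock 5: out=1, reg = 0x96F5
clock 6: out=1, reg = 0xCB7A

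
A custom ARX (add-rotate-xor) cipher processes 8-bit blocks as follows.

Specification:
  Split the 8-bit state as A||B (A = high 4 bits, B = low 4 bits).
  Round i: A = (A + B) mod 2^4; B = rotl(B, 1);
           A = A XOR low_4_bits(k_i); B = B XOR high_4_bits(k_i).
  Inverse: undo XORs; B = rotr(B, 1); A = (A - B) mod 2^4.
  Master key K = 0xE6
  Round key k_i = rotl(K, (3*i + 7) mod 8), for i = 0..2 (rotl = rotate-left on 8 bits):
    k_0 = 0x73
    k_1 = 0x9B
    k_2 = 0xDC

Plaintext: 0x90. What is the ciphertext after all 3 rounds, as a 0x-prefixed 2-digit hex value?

s_0 = plaintext = 0x90
s_1 = Round(s_0, k_0) = 0xA7
s_2 = Round(s_1, k_1) = 0xA7
s_3 = Round(s_2, k_2) = 0xD3

0xD3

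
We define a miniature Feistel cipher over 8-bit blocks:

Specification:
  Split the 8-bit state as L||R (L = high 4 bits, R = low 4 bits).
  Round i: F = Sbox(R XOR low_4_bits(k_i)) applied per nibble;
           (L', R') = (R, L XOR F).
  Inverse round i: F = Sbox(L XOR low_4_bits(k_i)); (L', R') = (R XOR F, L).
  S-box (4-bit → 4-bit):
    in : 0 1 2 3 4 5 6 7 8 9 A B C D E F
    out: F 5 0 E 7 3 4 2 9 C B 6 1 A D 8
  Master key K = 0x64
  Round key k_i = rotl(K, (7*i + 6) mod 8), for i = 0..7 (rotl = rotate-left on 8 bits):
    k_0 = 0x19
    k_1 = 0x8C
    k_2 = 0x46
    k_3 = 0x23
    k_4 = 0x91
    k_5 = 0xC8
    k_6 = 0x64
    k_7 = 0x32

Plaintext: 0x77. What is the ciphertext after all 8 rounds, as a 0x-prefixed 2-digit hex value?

s_0 = plaintext = 0x77
s_1 = Round(s_0, k_0) = 0x7A
s_2 = Round(s_1, k_1) = 0xA3
s_3 = Round(s_2, k_2) = 0x39
s_4 = Round(s_3, k_3) = 0x98
s_5 = Round(s_4, k_4) = 0x85
s_6 = Round(s_5, k_5) = 0x52
s_7 = Round(s_6, k_6) = 0x21
s_8 = Round(s_7, k_7) = 0x1C

0x1C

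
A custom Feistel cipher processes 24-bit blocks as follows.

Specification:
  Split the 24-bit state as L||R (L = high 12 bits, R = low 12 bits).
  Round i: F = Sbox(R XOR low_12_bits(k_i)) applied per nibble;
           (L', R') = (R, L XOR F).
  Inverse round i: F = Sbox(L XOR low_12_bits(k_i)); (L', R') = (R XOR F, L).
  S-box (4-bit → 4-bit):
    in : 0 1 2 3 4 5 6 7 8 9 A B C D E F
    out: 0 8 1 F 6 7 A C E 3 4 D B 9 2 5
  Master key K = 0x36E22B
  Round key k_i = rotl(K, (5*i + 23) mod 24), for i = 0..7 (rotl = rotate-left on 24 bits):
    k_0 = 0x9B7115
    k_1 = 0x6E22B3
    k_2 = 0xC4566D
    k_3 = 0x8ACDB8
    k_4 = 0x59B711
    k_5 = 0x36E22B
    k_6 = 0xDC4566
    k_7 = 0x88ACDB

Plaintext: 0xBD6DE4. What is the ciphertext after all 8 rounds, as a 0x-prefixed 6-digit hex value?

0xC72181

s_0 = plaintext = 0xBD6DE4
s_1 = Round(s_0, k_0) = 0xDE408E
s_2 = Round(s_1, k_1) = 0x08EC1D
s_3 = Round(s_2, k_2) = 0xC1D44E
s_4 = Round(s_3, k_3) = 0x44EF47
s_5 = Round(s_4, k_4) = 0xF47A34
s_6 = Round(s_5, k_5) = 0xA341C2
s_7 = Round(s_6, k_6) = 0x1C2C72
s_8 = Round(s_7, k_7) = 0xC72181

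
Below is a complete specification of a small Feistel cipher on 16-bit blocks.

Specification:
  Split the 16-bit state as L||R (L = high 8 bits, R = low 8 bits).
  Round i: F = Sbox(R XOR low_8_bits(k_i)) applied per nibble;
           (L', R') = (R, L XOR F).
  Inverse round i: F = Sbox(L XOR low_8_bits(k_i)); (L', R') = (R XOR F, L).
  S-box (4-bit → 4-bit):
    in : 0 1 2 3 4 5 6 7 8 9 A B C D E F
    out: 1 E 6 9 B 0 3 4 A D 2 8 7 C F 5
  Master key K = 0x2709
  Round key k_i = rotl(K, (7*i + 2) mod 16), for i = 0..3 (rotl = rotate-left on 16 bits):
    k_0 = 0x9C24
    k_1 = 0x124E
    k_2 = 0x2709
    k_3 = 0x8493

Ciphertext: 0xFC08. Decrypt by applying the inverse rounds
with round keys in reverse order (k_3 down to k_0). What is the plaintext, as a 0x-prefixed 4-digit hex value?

0x2C50

s_0 = ciphertext = 0xFC08
s_1 = InvRound(s_0, k_3) = 0x3DFC
s_2 = InvRound(s_1, k_2) = 0x673D
s_3 = InvRound(s_2, k_1) = 0x5067
s_4 = InvRound(s_3, k_0) = 0x2C50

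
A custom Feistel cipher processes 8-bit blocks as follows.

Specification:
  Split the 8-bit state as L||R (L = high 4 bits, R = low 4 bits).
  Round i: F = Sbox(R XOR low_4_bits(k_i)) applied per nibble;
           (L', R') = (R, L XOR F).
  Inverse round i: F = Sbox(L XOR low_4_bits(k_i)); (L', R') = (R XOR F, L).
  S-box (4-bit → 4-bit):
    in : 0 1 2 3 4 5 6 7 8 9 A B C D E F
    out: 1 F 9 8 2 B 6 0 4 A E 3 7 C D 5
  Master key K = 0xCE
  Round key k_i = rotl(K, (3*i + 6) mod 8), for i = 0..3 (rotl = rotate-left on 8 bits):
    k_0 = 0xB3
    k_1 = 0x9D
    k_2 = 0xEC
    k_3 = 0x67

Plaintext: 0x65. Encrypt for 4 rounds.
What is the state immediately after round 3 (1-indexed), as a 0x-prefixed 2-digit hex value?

s_0 = plaintext = 0x65
s_1 = Round(s_0, k_0) = 0x50
s_2 = Round(s_1, k_1) = 0x09
s_3 = Round(s_2, k_2) = 0x9B
s_4 = Round(s_3, k_3) = 0xBE

0x9B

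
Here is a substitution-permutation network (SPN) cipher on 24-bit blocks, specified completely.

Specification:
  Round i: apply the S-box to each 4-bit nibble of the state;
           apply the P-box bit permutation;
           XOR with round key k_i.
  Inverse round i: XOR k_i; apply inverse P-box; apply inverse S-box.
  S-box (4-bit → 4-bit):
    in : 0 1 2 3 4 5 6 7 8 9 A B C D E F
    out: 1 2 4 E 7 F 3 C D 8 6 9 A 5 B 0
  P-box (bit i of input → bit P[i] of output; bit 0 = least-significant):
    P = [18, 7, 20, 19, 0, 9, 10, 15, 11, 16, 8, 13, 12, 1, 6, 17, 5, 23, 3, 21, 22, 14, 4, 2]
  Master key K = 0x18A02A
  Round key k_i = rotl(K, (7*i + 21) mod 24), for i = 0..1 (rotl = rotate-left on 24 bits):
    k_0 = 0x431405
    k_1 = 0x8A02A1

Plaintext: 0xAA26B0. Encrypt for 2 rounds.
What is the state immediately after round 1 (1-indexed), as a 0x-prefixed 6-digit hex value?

s_0 = plaintext = 0xAA26B0
s_1 = Round(s_0, k_0) = 0xC6DC5C
s_2 = Round(s_1, k_1) = 0x03F444

0xC6DC5C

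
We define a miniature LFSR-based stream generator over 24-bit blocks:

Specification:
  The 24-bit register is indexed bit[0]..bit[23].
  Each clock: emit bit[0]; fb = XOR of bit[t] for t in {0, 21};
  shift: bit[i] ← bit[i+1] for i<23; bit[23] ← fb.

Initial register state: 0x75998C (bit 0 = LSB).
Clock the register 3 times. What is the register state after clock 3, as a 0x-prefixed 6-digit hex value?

0xEEB331

reg_0 = 0x75998C
clock 1: out=0, reg = 0xBACCC6
clock 2: out=0, reg = 0xDD6663
clock 3: out=1, reg = 0xEEB331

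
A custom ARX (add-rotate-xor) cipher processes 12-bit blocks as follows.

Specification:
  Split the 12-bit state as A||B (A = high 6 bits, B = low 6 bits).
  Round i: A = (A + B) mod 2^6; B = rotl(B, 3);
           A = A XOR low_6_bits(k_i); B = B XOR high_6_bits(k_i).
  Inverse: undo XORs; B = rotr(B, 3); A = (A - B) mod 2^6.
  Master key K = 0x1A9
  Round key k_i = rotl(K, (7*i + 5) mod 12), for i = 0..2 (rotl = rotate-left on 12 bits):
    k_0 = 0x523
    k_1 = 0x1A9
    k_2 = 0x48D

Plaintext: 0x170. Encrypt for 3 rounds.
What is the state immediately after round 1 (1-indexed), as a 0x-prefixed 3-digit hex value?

0x592

s_0 = plaintext = 0x170
s_1 = Round(s_0, k_0) = 0x592
s_2 = Round(s_1, k_1) = 0x054
s_3 = Round(s_2, k_2) = 0x630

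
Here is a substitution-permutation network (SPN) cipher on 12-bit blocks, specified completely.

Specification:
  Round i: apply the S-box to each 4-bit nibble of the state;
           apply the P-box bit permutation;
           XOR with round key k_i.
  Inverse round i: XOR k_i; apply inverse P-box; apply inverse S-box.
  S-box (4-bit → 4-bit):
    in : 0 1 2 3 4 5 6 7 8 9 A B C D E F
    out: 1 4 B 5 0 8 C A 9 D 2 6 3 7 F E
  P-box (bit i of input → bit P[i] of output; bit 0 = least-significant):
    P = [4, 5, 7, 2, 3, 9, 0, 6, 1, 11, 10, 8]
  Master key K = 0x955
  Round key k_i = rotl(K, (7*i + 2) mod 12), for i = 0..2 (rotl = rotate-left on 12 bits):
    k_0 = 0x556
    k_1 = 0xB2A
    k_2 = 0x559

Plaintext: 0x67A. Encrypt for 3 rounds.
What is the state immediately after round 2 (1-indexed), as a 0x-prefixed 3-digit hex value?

s_0 = plaintext = 0x67A
s_1 = Round(s_0, k_0) = 0x236
s_2 = Round(s_1, k_1) = 0x2A5
s_3 = Round(s_2, k_2) = 0xE5F

0x2A5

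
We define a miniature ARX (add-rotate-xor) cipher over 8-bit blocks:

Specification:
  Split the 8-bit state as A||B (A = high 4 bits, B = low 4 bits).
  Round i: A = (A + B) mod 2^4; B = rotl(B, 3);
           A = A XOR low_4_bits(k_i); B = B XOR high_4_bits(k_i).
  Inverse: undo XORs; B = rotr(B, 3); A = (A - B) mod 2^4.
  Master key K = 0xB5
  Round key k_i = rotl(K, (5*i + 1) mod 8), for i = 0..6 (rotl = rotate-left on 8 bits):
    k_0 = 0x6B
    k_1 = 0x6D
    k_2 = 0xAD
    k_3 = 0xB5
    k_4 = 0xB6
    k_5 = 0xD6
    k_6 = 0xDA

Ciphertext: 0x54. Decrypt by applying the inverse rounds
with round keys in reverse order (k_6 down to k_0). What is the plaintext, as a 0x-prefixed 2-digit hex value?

0x57

s_0 = ciphertext = 0x54
s_1 = InvRound(s_0, k_6) = 0xC3
s_2 = InvRound(s_1, k_5) = 0xDD
s_3 = InvRound(s_2, k_4) = 0xFC
s_4 = InvRound(s_3, k_3) = 0xCE
s_5 = InvRound(s_4, k_2) = 0x98
s_6 = InvRound(s_5, k_1) = 0x7D
s_7 = InvRound(s_6, k_0) = 0x57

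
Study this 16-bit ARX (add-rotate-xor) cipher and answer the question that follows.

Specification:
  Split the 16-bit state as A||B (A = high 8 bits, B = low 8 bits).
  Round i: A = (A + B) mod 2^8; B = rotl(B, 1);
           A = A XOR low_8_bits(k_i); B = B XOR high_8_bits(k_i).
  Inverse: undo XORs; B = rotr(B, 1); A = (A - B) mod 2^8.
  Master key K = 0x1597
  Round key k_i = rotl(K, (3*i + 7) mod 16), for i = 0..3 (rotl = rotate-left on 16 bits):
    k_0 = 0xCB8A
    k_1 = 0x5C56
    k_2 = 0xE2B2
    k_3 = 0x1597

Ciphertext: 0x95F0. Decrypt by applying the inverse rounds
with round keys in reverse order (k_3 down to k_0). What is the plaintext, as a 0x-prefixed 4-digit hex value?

0x38F0

s_0 = ciphertext = 0x95F0
s_1 = InvRound(s_0, k_3) = 0x10F2
s_2 = InvRound(s_1, k_2) = 0x9A08
s_3 = InvRound(s_2, k_1) = 0xA22A
s_4 = InvRound(s_3, k_0) = 0x38F0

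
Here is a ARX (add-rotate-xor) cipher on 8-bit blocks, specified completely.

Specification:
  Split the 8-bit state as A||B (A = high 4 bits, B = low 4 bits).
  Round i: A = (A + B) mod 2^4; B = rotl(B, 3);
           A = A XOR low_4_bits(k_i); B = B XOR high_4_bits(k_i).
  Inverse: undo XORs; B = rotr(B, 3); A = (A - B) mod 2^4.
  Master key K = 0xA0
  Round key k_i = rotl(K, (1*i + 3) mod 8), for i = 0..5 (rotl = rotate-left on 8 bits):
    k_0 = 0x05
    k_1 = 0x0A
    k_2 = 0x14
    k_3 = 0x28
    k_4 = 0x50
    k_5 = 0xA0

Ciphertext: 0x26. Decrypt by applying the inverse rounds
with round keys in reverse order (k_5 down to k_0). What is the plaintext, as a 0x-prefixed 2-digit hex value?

0xC3

s_0 = ciphertext = 0x26
s_1 = InvRound(s_0, k_5) = 0x99
s_2 = InvRound(s_1, k_4) = 0x09
s_3 = InvRound(s_2, k_3) = 0x17
s_4 = InvRound(s_3, k_2) = 0x9C
s_5 = InvRound(s_4, k_1) = 0xA9
s_6 = InvRound(s_5, k_0) = 0xC3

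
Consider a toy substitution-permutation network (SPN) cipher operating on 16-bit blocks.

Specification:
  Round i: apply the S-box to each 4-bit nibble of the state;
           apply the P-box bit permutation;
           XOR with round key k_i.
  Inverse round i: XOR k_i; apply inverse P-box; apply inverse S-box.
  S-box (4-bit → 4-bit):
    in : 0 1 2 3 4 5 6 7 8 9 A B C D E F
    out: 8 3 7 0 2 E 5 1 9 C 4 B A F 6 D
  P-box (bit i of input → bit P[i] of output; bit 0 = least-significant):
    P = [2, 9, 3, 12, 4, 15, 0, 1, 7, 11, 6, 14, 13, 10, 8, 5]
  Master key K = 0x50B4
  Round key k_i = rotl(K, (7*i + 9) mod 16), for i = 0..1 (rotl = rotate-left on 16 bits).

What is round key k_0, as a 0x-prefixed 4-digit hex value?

K = 0x50B4
k_0 = rotl(K, (7*0+9) mod 16) = rotl(K, 9) = 0x68A1

0x68A1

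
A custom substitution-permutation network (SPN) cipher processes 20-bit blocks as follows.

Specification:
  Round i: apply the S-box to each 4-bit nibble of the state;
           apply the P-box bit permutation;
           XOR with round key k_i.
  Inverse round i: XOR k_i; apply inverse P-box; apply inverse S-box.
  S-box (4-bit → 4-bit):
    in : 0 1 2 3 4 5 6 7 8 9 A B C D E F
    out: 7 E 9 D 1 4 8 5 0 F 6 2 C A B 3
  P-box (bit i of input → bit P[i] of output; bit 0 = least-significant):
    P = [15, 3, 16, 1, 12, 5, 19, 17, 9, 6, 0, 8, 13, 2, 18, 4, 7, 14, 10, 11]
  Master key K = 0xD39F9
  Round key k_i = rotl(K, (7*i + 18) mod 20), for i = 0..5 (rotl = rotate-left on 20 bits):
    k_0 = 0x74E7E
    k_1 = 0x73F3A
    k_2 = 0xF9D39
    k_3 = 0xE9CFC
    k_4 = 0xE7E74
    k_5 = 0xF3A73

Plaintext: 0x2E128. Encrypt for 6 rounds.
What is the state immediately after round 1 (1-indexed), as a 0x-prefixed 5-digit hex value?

s_0 = plaintext = 0x2E128
s_1 = Round(s_0, k_0) = 0x577AB
s_2 = Round(s_1, k_1) = 0xB1913
s_3 = Round(s_2, k_2) = 0x05E4E
s_4 = Round(s_3, k_3) = 0xA4B36
s_5 = Round(s_4, k_4) = 0x40A36
s_6 = Round(s_5, k_5) = 0x10AB4

0x577AB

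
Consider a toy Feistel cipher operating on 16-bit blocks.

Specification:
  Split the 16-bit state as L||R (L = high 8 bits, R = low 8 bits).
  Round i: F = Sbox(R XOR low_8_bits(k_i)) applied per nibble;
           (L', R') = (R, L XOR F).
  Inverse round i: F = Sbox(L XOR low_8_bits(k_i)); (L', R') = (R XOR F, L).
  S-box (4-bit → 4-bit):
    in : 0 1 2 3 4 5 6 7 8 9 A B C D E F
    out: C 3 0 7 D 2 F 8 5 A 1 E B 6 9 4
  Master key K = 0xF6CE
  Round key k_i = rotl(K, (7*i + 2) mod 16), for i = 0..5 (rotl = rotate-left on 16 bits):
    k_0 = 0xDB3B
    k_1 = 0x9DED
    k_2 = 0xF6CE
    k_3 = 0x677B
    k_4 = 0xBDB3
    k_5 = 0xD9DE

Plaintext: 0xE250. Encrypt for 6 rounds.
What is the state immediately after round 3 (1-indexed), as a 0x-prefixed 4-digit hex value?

s_0 = plaintext = 0xE250
s_1 = Round(s_0, k_0) = 0x501C
s_2 = Round(s_1, k_1) = 0x1C13
s_3 = Round(s_2, k_2) = 0x137A
s_4 = Round(s_3, k_3) = 0x7AD0
s_5 = Round(s_4, k_4) = 0xD08D
s_6 = Round(s_5, k_5) = 0x8DF7

0x137A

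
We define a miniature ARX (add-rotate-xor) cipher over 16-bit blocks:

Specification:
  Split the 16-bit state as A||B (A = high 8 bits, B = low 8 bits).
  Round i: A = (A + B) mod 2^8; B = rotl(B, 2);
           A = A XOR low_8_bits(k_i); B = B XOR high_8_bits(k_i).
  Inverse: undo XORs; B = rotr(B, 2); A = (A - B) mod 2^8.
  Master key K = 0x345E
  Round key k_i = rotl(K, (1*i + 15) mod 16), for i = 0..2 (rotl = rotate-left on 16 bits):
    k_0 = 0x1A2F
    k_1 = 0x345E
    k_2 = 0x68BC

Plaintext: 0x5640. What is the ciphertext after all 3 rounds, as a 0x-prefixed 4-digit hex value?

0x5E09

s_0 = plaintext = 0x5640
s_1 = Round(s_0, k_0) = 0xB91B
s_2 = Round(s_1, k_1) = 0x8A58
s_3 = Round(s_2, k_2) = 0x5E09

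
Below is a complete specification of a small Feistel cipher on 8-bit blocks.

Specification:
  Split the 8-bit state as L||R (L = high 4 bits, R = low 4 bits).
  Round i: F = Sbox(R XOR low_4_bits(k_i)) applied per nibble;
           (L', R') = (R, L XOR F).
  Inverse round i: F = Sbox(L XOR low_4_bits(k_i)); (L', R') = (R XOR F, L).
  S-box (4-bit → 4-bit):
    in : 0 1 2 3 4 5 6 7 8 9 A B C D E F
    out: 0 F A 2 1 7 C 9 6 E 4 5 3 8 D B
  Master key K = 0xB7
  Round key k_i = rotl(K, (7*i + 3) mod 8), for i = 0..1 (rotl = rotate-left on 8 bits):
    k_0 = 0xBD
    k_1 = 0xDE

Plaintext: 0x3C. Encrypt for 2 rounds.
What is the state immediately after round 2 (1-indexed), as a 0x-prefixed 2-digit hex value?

0xC6

s_0 = plaintext = 0x3C
s_1 = Round(s_0, k_0) = 0xCC
s_2 = Round(s_1, k_1) = 0xC6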